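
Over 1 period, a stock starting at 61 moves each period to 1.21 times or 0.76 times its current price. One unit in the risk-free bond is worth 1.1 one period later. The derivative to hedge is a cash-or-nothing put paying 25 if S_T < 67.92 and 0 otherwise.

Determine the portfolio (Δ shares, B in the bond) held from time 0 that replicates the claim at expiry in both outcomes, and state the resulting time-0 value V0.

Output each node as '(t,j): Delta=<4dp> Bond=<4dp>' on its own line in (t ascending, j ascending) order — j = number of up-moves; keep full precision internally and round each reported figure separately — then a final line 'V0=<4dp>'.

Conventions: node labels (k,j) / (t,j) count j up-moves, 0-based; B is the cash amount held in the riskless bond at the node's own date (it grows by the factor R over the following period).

(0,0): Delta=-0.9107 Bond=61.1111
V0=5.5556

The replicating-portfolio and risk-neutral prices coincide; use p* = (1.1−0.76)/(1.21−0.76) = 0.7556 for the latter.
Terminal payoffs: V(1,0)=25.0000, V(1,1)=0.0000
Node (0,0) S=61.0000: V=(p*·0.0000+(1−p*)·25.0000)/1.1=5.5556; Δ=(0.0000−25.0000)/(73.8100−46.3600)=-0.9107; B=V−Δ·S=61.1111
Check: Δ(0,0)·S0 + B(0,0) = 5.5556 = V0.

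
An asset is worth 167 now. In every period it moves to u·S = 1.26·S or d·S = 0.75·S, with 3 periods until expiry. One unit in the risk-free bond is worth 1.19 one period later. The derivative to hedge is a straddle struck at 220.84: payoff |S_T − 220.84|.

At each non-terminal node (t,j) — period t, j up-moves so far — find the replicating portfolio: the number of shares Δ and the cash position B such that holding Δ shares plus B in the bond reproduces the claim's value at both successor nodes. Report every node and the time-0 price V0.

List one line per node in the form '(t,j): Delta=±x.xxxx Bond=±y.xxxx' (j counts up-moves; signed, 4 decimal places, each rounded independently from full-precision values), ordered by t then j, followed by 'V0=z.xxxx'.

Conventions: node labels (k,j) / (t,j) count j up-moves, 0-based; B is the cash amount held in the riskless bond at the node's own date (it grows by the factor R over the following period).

Under the risk-neutral measure, an up-move has probability p* = (R−d)/(u−d) = 0.8627 and values discount at R = 1.19.
At maturity the claim pays: V(3,0)=150.3869, V(3,1)=102.4788, V(3,2)=21.9931, V(3,3)=113.2228
(2,0): S=93.9375. Δ = (V_up−V_dn)/(S_up−S_dn) = (102.4788−150.3869)/(118.3612−70.4531) = -1.0000. V = [p*·102.4788 + (1−p*)·150.3869]/1.19 = 91.6423. B = V − Δ·S = 185.5798.
(2,1): S=157.8150. Δ = (V_up−V_dn)/(S_up−S_dn) = (21.9931−102.4788)/(198.8469−118.3612) = -1.0000. V = [p*·21.9931 + (1−p*)·102.4788]/1.19 = 27.7648. B = V − Δ·S = 185.5798.
(2,2): S=265.1292. Δ = (V_up−V_dn)/(S_up−S_dn) = (113.2228−21.9931)/(334.0628−198.8469) = 0.6747. V = [p*·113.2228 + (1−p*)·21.9931]/1.19 = 84.6227. B = V − Δ·S = -94.2590.
(1,0): S=125.2500. Δ = (V_up−V_dn)/(S_up−S_dn) = (27.7648−91.6423)/(157.8150−93.9375) = -1.0000. V = [p*·27.7648 + (1−p*)·91.6423]/1.19 = 30.6994. B = V − Δ·S = 155.9494.
(1,1): S=210.4200. Δ = (V_up−V_dn)/(S_up−S_dn) = (84.6227−27.7648)/(265.1292−157.8150) = 0.5298. V = [p*·84.6227 + (1−p*)·27.7648]/1.19 = 64.5535. B = V − Δ·S = -46.9326.
(0,0): S=167.0000. Δ = (V_up−V_dn)/(S_up−S_dn) = (64.5535−30.6994)/(210.4200−125.2500) = 0.3975. V = [p*·64.5535 + (1−p*)·30.6994]/1.19 = 50.3419. B = V − Δ·S = -16.0387.
Verification: the root portfolio costs Δ(0,0)·S0 + B(0,0) = 50.3419, matching V0.

(0,0): Delta=0.3975 Bond=-16.0387
(1,0): Delta=-1.0000 Bond=155.9494
(1,1): Delta=0.5298 Bond=-46.9326
(2,0): Delta=-1.0000 Bond=185.5798
(2,1): Delta=-1.0000 Bond=185.5798
(2,2): Delta=0.6747 Bond=-94.2590
V0=50.3419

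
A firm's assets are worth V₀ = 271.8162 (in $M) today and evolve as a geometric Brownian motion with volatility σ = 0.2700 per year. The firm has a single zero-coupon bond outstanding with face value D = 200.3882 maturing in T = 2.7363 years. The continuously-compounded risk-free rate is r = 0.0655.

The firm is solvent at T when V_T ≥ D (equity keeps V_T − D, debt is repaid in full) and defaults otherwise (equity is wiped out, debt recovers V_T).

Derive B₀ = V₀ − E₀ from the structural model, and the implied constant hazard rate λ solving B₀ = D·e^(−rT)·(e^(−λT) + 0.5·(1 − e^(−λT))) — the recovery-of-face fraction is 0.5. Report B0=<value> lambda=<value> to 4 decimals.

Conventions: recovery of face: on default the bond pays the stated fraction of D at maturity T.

B0=160.8658 lambda=0.0302

Apply the equity-as-call identities (strike 200.3882, horizon 2.7363 years):
d₁ = [ln(V₀/D) + (r + σ²/2)T] / (σ√T)
   = [ln(271.8162/200.3882) + (0.0655 + 0.5·0.2700²)·2.7363] / (0.2700·√2.7363)
   = [0.304870 + 0.278966] / 0.446628 = 1.307208
d₂ = d₁ − σ√T = 1.307208 − 0.446628 = 0.860581
N(d₁) = 0.904429,  N(d₂) = 0.805265,  e^(−rT) = 0.835916
E₀ = V₀·N(d₁) − D·e^(−rT)·N(d₂)
   = 271.8162·0.904429 − 200.3882·0.835916·0.805265 = 110.950355
B₀ = V₀ − E₀ = 271.8162 − 110.950355 = 160.865845
e^(−λT) = (B₀·e^(rT)/D − 0.5)/(1 − 0.5) = (160.8658·1.196293/200.3882 − 0.5)/0.5 = 0.92069831
λ = −ln(0.92069831)/2.7363 = 0.030195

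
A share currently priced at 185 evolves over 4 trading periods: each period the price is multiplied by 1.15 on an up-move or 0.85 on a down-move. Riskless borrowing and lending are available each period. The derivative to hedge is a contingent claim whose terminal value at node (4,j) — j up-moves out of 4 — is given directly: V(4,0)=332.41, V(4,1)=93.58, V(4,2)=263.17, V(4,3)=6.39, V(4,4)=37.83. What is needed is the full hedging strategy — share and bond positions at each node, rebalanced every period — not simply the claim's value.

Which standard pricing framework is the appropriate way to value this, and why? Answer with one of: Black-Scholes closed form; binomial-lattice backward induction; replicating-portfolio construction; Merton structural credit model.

Key observation: a price alone would not answer the question — the per-node share/bond construction on the spot-185, 1.15/0.85 tree is required, and only the replicating-portfolio method yields it.

framework: replicating-portfolio construction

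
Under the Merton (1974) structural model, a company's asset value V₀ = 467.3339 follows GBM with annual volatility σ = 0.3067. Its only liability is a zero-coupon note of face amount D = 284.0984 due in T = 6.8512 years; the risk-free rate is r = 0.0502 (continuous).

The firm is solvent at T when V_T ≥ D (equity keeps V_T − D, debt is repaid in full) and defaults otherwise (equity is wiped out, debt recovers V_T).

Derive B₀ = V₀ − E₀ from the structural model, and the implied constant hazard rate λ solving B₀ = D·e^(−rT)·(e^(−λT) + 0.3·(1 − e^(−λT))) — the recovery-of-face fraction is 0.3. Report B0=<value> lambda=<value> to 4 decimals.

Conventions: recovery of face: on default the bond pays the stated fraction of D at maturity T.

Equity is a call on the firm's assets struck at D = 284.0984:
d₁ = [ln(V₀/D) + (r + σ²/2)T] / (σ√T)
   = [ln(467.3339/284.0984) + (0.0502 + 0.5·0.3067²)·6.8512] / (0.3067·√6.8512)
   = [0.497723 + 0.666159] / 0.802781 = 1.449813
d₂ = d₁ − σ√T = 1.449813 − 0.802781 = 0.647032
N(d₁) = 0.926445,  N(d₂) = 0.741194,  e^(−rT) = 0.708978
E₀ = V₀·N(d₁) − D·e^(−rT)·N(d₂)
   = 467.3339·0.926445 − 284.0984·0.708978·0.741194 = 283.667905
B₀ = V₀ − E₀ = 467.3339 − 283.667905 = 183.665995
e^(−λT) = (B₀·e^(rT)/D − 0.3)/(1 − 0.3) = (183.6660·1.410480/284.0984 − 0.3)/0.7 = 0.87408218
λ = −ln(0.87408218)/6.8512 = 0.019643

B0=183.6660 lambda=0.0196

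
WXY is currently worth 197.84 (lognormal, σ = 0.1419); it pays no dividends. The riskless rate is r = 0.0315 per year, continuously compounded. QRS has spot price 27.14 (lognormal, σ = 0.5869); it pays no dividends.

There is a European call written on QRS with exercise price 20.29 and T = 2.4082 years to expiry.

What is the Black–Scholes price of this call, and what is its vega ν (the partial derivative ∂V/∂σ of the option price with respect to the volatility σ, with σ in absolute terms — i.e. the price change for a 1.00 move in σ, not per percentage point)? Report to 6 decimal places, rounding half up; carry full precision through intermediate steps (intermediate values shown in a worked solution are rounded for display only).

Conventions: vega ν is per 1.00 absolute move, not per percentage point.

price = 12.827494
ν = 11.627598

σ√T = 0.5869·√2.4082 = 0.910773
d₁ = (ln(S/K) + (r+σ²/2)T) / (σ√T) = (ln(27.14/20.29) + (0.0315+0.5869²/2)·2.4082) / 0.910773 = (0.290881 + 0.490612) / 0.910773 = 0.858054
d₂ = d₁ − σ√T = 0.858054 − 0.910773 = -0.052719
e^{−rT} = 0.926948
N(d₁) = 0.804569,  N(d₂) = 0.478978
Call price V = S·N(d₁) − K·e^{−rT}·N(d₂) = 21.835995 − 9.008502 = 12.827494
φ(d₁) = (1/√(2π))·e^{−d₁²/2} = 0.276079
ν = S·φ(d₁)·√T = 11.627598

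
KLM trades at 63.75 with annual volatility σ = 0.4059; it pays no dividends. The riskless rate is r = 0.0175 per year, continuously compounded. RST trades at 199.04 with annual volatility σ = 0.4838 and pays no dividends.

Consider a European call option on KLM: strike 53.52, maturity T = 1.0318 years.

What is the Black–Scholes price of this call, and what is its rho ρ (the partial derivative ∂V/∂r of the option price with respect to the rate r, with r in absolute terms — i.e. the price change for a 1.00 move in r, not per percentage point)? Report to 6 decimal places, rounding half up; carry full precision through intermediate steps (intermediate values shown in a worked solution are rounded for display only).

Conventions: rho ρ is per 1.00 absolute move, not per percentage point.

σ√T = 0.4059·√1.0318 = 0.412303
d₁ = (ln(S/K) + (r+σ²/2)T) / (σ√T) = (ln(63.75/53.52) + (0.0175+0.4059²/2)·1.0318) / 0.412303 = (0.174914 + 0.103054) / 0.412303 = 0.674182
d₂ = d₁ − σ√T = 0.674182 − 0.412303 = 0.261878
e^{−rT} = 0.982106
N(d₁) = 0.749902,  N(d₂) = 0.603292
Call price V = S·N(d₁) − K·e^{−rT}·N(d₂) = 47.806256 − 31.710426 = 16.095829
ρ = K·T·e^{−rT}·N(d₂) = 32.718818

price = 16.095829
ρ = 32.718818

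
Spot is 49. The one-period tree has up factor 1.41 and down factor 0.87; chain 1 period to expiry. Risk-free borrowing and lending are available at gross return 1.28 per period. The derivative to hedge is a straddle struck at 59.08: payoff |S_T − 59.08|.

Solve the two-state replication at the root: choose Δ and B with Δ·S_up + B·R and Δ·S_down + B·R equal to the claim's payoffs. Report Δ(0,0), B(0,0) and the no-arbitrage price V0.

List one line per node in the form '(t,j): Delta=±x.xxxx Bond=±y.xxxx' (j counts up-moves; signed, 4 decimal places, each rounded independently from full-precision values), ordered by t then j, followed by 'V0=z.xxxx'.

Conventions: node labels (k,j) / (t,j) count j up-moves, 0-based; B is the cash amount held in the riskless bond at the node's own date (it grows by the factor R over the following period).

Risk-neutral probability p* = (R−d)/(u−d) = (1.28−0.87)/(1.41−0.87) = 0.7593.
Payoffs at expiry: V(1,0)=16.4500, V(1,1)=10.0100
Node (0,0) S=49.0000: V=(p*·10.0100+(1−p*)·16.4500)/1.28=9.0315; Δ=(10.0100−16.4500)/(69.0900−42.6300)=-0.2434; B=V−Δ·S=20.9575
Verification: the root portfolio costs Δ(0,0)·S0 + B(0,0) = 9.0315, matching V0.

(0,0): Delta=-0.2434 Bond=20.9575
V0=9.0315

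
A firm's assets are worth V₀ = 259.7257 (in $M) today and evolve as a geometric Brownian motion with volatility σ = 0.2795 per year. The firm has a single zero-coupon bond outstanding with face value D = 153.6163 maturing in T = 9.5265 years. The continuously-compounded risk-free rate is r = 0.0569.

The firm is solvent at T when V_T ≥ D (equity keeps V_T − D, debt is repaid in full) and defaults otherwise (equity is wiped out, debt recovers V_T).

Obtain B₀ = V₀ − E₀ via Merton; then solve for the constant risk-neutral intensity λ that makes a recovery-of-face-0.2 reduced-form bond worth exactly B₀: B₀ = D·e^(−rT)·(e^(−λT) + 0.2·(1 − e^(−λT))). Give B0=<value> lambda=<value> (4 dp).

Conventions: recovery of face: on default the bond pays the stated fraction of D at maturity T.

Apply the equity-as-call identities (strike 153.6163, horizon 9.5265 years):
d₁ = [ln(V₀/D) + (r + σ²/2)T] / (σ√T)
   = [ln(259.7257/153.6163) + (0.0569 + 0.5·0.2795²)·9.5265] / (0.2795·√9.5265)
   = [0.525168 + 0.914164] / 0.862678 = 1.668448
d₂ = d₁ − σ√T = 1.668448 − 0.862678 = 0.805770
N(d₁) = 0.952387,  N(d₂) = 0.789812,  e^(−rT) = 0.581550
E₀ = V₀·N(d₁) − D·e^(−rT)·N(d₂)
   = 259.7257·0.952387 − 153.6163·0.581550·0.789812 = 176.800908
B₀ = V₀ − E₀ = 259.7257 − 176.800908 = 82.924792
e^(−λT) = (B₀·e^(rT)/D − 0.2)/(1 − 0.2) = (82.9248·1.719542/153.6163 − 0.2)/0.8 = 0.91029889
λ = −ln(0.91029889)/9.5265 = 0.009865

B0=82.9248 lambda=0.0099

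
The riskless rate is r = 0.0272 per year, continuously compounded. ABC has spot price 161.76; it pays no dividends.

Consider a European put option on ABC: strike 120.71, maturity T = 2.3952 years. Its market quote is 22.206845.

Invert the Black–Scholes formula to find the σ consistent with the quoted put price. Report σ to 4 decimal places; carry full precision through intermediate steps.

sigma = 0.5153

At σ = 0.5153 the Black–Scholes value reproduces the quote:
σ√T = 0.5153·√2.3952 = 0.797501
d₁ = (ln(S/K) + (r+σ²/2)T) / (σ√T) = (ln(161.76/120.71) + (0.0272+0.5153²/2)·2.3952) / 0.797501 = (0.292723 + 0.383153) / 0.797501 = 0.847493
d₂ = d₁ − σ√T = 0.847493 − 0.797501 = 0.049992
e^{−rT} = 0.936927
N(−d₁) = 0.198360,  N(−d₂) = 0.480064
V = K·e^{−rT}·N(−d₂) − S·N(−d₁) = 54.293610 − 32.086765 = 22.206845 (the observed quote) — the price is monotone increasing in volatility, hence this σ is the only solution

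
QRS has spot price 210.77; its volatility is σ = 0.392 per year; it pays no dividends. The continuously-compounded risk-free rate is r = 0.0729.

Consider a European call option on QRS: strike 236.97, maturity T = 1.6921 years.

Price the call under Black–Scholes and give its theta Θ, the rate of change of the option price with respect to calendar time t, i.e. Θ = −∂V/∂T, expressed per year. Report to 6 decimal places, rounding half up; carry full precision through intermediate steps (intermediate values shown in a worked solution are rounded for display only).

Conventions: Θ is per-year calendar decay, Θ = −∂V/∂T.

σ√T = 0.392·√1.6921 = 0.509917
d₁ = (ln(S/K) + (r+σ²/2)T) / (σ√T) = (ln(210.77/236.97) + (0.0729+0.392²/2)·1.6921) / 0.509917 = (-0.117166 + 0.253362) / 0.509917 = 0.267094
d₂ = d₁ − σ√T = 0.267094 − 0.509917 = -0.242823
e^{−rT} = 0.883951
N(d₁) = 0.605301,  N(d₂) = 0.404071
Call price V = S·N(d₁) − K·e^{−rT}·N(d₂) = 127.579390 − 84.640726 = 42.938664
φ(d₁) = (1/√(2π))·e^{−d₁²/2} = 0.384963
Θ = −S·φ(d₁)·σ/(2√T) − r·K·e^{−rT}·N(d₂) = −12.225619 − 6.170309 = -18.395928

price = 42.938664
Θ = -18.395928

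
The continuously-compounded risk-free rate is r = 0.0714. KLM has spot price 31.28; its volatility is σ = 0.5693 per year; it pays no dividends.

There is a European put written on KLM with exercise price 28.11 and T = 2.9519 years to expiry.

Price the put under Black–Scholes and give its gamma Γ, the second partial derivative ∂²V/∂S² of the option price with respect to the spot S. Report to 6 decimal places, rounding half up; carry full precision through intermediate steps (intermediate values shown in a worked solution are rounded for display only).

price = 6.367414
Γ = 0.009364

σ√T = 0.5693·√2.9519 = 0.978120
d₁ = (ln(S/K) + (r+σ²/2)T) / (σ√T) = (ln(31.28/28.11) + (0.0714+0.5693²/2)·2.9519) / 0.978120 = (0.106854 + 0.689125) / 0.978120 = 0.813784
d₂ = d₁ − σ√T = 0.813784 − 0.978120 = -0.164336
e^{−rT} = 0.809964
N(−d₁) = 0.207884,  N(−d₂) = 0.565267
Put price V = K·e^{−rT}·N(−d₂) − S·N(−d₁) = 12.870035 − 6.502622 = 6.367414
φ(d₁) = (1/√(2π))·e^{−d₁²/2} = 0.286487
Γ = φ(d₁) / (S·σ·√T) = 0.009364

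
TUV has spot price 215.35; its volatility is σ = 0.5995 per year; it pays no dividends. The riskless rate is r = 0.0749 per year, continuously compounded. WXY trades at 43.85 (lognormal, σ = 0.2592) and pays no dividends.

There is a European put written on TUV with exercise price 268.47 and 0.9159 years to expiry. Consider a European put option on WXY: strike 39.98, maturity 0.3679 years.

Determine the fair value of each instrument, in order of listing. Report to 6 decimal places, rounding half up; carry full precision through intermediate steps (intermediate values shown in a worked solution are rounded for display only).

[TUV put K=268.47]
σ√T = 0.5995·√0.9159 = 0.573737
d₁ = (ln(S/K) + (r+σ²/2)T) / (σ√T) = (ln(215.35/268.47) + (0.0749+0.5995²/2)·0.9159) / 0.573737 = (-0.220475 + 0.233188) / 0.573737 = 0.022159
d₂ = d₁ − σ√T = 0.022159 − 0.573737 = -0.551578
e^{−rT} = 0.933699
N(−d₁) = 0.491160,  N(−d₂) = 0.709381
price = K·e^{−rT}·N(−d₂) − S·N(−d₁) = 177.820767 − 105.771391 = 72.049376
[WXY put K=39.98]
σ√T = 0.2592·√0.3679 = 0.157217
d₁ = (ln(S/K) + (r+σ²/2)T) / (σ√T) = (ln(43.85/39.98) + (0.0749+0.2592²/2)·0.3679) / 0.157217 = (0.092395 + 0.039914) / 0.157217 = 0.841573
d₂ = d₁ − σ√T = 0.841573 − 0.157217 = 0.684356
e^{−rT} = 0.972820
N(−d₁) = 0.200013,  N(−d₂) = 0.246875
price = K·e^{−rT}·N(−d₂) − S·N(−d₁) = 9.601807 − 8.770591 = 0.831216

price(TUV put K=268.47) = 72.049376
price(WXY put K=39.98) = 0.831216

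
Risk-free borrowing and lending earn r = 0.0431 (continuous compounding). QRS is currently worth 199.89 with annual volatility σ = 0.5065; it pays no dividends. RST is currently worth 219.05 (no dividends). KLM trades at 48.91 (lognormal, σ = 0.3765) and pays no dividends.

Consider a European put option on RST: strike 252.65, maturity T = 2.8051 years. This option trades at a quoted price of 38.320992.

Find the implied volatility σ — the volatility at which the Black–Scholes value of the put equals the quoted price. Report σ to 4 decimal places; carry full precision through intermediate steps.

At σ = 0.2440 the Black–Scholes value reproduces the quote:
σ√T = 0.244·√2.8051 = 0.408662
d₁ = (ln(S/K) + (r+σ²/2)T) / (σ√T) = (ln(219.05/252.65) + (0.0431+0.244²/2)·2.8051) / 0.408662 = (-0.142705 + 0.204402) / 0.408662 = 0.150973
d₂ = d₁ − σ√T = 0.150973 − 0.408662 = -0.257689
e^{−rT} = 0.886123
N(−d₁) = 0.439998,  N(−d₂) = 0.601676
V = K·e^{−rT}·N(−d₂) − S·N(−d₁) = 134.702661 − 96.381669 = 38.320992 (the quoted price), and the Black–Scholes price is strictly increasing in σ, so σ is unique

sigma = 0.2440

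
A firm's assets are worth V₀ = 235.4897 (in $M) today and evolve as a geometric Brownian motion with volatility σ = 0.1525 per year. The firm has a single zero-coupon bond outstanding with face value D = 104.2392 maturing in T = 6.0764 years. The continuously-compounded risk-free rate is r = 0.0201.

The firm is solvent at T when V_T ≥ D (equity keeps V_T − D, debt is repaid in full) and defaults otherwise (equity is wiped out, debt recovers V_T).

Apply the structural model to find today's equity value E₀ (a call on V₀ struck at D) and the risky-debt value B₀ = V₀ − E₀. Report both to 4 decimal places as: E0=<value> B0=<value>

E0=143.3469 B0=92.1428

Work the structural quantities from V₀ = 235.4897 against face 104.2392:
d₁ = [ln(V₀/D) + (r + σ²/2)T] / (σ√T)
   = [ln(235.4897/104.2392) + (0.0201 + 0.5·0.1525²)·6.0764] / (0.1525·√6.0764)
   = [0.814979 + 0.192793] / 0.375918 = 2.680829
d₂ = d₁ − σ√T = 2.680829 − 0.375918 = 2.304911
N(d₁) = 0.996328,  N(d₂) = 0.989414,  e^(−rT) = 0.885028
E₀ = V₀·N(d₁) − D·e^(−rT)·N(d₂)
   = 235.4897·0.996328 − 104.2392·0.885028·0.989414 = 143.346925
B₀ = V₀ − E₀ = 235.4897 − 143.346925 = 92.142775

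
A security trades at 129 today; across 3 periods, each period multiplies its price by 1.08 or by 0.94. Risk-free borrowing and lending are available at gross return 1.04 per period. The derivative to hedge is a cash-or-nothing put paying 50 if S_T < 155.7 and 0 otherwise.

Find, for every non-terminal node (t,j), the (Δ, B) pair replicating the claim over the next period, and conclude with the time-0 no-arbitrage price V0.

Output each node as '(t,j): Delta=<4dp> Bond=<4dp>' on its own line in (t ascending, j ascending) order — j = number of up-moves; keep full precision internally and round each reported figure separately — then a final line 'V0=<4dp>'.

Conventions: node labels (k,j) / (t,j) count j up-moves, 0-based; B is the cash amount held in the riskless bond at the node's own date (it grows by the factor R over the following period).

Since d<R<u, set p* = (R−d)/(u−d) = 0.7143; price each node as the discounted p*-expectation of its children.
Payoffs at expiry: V(3,0)=50.0000, V(3,1)=50.0000, V(3,2)=50.0000, V(3,3)=0.0000
  t=2,j=0: stock 113.9844 → up 123.1032 (V=50.0000), down 107.1453 (V=50.0000). Price 48.0769; hedge Δ=0.0000, bond B=48.0769.
  t=2,j=1: stock 130.9608 → up 141.4377 (V=50.0000), down 123.1032 (V=50.0000). Price 48.0769; hedge Δ=0.0000, bond B=48.0769.
  t=2,j=2: stock 150.4656 → up 162.5028 (V=0.0000), down 141.4377 (V=50.0000). Price 13.7363; hedge Δ=-2.3736, bond B=370.8791.
  t=1,j=0: stock 121.2600 → up 130.9608 (V=48.0769), down 113.9844 (V=48.0769). Price 46.2278; hedge Δ=0.0000, bond B=46.2278.
  t=1,j=1: stock 139.3200 → up 150.4656 (V=13.7363), down 130.9608 (V=48.0769). Price 22.6422; hedge Δ=-1.7606, bond B=267.9326.
  t=0,j=0: stock 129.0000 → up 139.3200 (V=22.6422), down 121.2600 (V=46.2278). Price 28.2509; hedge Δ=-1.3060, bond B=196.7196.
Verification: the root portfolio costs Δ(0,0)·S0 + B(0,0) = 28.2509, matching V0.

(0,0): Delta=-1.3060 Bond=196.7196
(1,0): Delta=0.0000 Bond=46.2278
(1,1): Delta=-1.7606 Bond=267.9326
(2,0): Delta=0.0000 Bond=48.0769
(2,1): Delta=0.0000 Bond=48.0769
(2,2): Delta=-2.3736 Bond=370.8791
V0=28.2509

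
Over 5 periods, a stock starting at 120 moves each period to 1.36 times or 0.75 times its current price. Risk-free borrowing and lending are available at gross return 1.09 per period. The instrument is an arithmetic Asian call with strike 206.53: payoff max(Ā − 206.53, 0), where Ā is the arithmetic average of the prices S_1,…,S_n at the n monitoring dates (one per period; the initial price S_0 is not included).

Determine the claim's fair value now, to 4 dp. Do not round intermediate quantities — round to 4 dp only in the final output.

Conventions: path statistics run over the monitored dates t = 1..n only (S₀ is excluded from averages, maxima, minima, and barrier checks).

price = 7.9938

No-arbitrage gives p* = (R−d)/(u−d) = 0.5574: enumerate every path, weight its payoff by its p*-probability, and discount by R^5.
Enumerate all 2^5 = 32 price paths (U = up ×1.36, D = down ×0.75); each path with k up-moves has probability p*^k·(1−p*)^(5−k).
DDDDD: Ā=54.9141, payoff=0.0000, prob=0.016989
UDDDD: Ā=99.5775, payoff=0.0000, prob=0.021394
DUDDD: Ā=84.9375, payoff=0.0000, prob=0.021394
UUDDD: Ā=154.0200, payoff=0.0000, prob=0.026940
DDUDD: Ā=73.9575, payoff=0.0000, prob=0.021394
UDUDD: Ā=134.1096, payoff=0.0000, prob=0.026940
DUUDD: Ā=119.4696, payoff=0.0000, prob=0.026940
UUUDD: Ā=216.6382, payoff=10.1082, prob=0.033925
DDDUD: Ā=65.7225, payoff=0.0000, prob=0.021394
UDDUD: Ā=119.1768, payoff=0.0000, prob=0.026940
DUDUD: Ā=104.5368, payoff=0.0000, prob=0.026940
UUDUD: Ā=189.5601, payoff=0.0000, prob=0.033925
DDUUD: Ā=93.5568, payoff=0.0000, prob=0.026940
UDUUD: Ā=169.6497, payoff=0.0000, prob=0.033925
DUUUD: Ā=155.0097, payoff=0.0000, prob=0.033925
UUUUD: Ā=281.0842, payoff=74.5542, prob=0.042720
DDDDU: Ā=59.5463, payoff=0.0000, prob=0.021394
UDDDU: Ā=107.9772, payoff=0.0000, prob=0.026940
DUDDU: Ā=93.3372, payoff=0.0000, prob=0.026940
UUDDU: Ā=169.2515, payoff=0.0000, prob=0.033925
DDUDU: Ā=82.3572, payoff=0.0000, prob=0.026940
UDUDU: Ā=149.3411, payoff=0.0000, prob=0.033925
DUUDU: Ā=134.7011, payoff=0.0000, prob=0.033925
UUUDU: Ā=244.2579, payoff=37.7279, prob=0.042720
DDDUU: Ā=74.1222, payoff=0.0000, prob=0.026940
UDDUU: Ā=134.4083, payoff=0.0000, prob=0.033925
DUDUU: Ā=119.7683, payoff=0.0000, prob=0.033925
UUDUU: Ā=217.1798, payoff=10.6498, prob=0.042720
DDUUU: Ā=108.7883, payoff=0.0000, prob=0.033925
UDUUU: Ā=197.2694, payoff=0.0000, prob=0.042720
DUUUU: Ā=182.6294, payoff=0.0000, prob=0.042720
UUUUU: Ā=331.1679, payoff=124.6379, prob=0.053795
Price = Σ prob·payoff / R^5 = 12.299506 / 1.538624 = 7.9938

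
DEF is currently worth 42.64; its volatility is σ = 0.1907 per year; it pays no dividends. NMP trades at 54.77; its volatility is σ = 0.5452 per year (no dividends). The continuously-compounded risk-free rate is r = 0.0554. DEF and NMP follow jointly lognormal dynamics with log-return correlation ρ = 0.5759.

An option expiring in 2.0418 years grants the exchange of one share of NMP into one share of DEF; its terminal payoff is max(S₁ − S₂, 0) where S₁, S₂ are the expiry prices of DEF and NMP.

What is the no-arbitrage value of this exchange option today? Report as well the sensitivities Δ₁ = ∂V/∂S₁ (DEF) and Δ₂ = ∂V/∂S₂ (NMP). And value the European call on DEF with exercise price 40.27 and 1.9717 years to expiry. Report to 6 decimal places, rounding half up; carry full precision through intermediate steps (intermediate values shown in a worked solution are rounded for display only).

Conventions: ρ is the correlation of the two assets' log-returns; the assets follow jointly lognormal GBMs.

exchange price = 7.401441
Δ1 = 0.480674
Δ2 = -0.239082
price(DEF call K=40.27) = 8.239759

σ_eff = √(σ₁² + σ₂² − 2ρσ₁σ₂) = √(0.1907² + 0.5452² − 2·0.5759·0.1907·0.5452) = 0.462447
d₁ = (ln(S₁/S₂) + (q₂ − q₁ + σ_eff²/2)T) / (σ_eff√T) = (ln(42.64/54.77) + (0.0 − 0.0 + 0.106929)·2.0418) / 0.660798 = -0.048461
d₂ = d₁ − σ_eff√T = -0.048461 − 0.660798 = -0.709259
N(d₁) = 0.480674,  N(d₂) = 0.239082
V = S₁·e^{−q₁T}·N(d₁) − S₂·e^{−q₂T}·N(d₂) = 20.495958 − 13.094517 = 7.401441
Δ₁ = e^{−q₁T}·N(d₁) = 0.480674;  Δ₂ = −e^{−q₂T}·N(d₂) = -0.239082
[vanilla: DEF call K=40.27]
σ√T = 0.1907·√1.9717 = 0.267776
d₁ = (ln(S/K) + (r+σ²/2)T) / (σ√T) = (ln(42.64/40.27) + (0.0554+0.1907²/2)·1.9717) / 0.267776 = (0.057186 + 0.145084) / 0.267776 = 0.755371
d₂ = d₁ − σ√T = 0.755371 − 0.267776 = 0.487596
e^{−rT} = 0.896522
N(d₁) = 0.774987,  N(d₂) = 0.687082
price = S·N(d₁) − K·e^{−rT}·N(d₂) = 33.045442 − 24.805684 = 8.239759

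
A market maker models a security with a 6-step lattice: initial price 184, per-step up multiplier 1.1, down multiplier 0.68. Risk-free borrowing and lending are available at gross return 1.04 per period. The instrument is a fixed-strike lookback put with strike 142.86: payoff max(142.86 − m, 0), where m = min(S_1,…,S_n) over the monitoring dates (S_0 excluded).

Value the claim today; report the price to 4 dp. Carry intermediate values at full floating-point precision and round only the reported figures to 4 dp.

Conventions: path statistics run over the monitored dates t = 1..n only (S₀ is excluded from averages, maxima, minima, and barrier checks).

price = 7.8688

No-arbitrage gives p* = (R−d)/(u−d) = 0.8571: enumerate every path, weight its payoff by its p*-probability, and discount by R^6.
Enumerate all 2^6 = 64 price paths (U = up ×1.1, D = down ×0.68); each path with k up-moves has probability p*^k·(1−p*)^(6−k).
DDDDDD: m=18.1916, payoff=124.6684, prob=0.000008
UDDDDD: m=29.4276, payoff=113.4324, prob=0.000051
DUDDDD: m=29.4276, payoff=113.4324, prob=0.000051
UUDDDD: m=47.6035, payoff=95.2565, prob=0.000306
DDUDDD: m=29.4276, payoff=113.4324, prob=0.000051
UDUDDD: m=47.6035, payoff=95.2565, prob=0.000306
DUUDDD: m=47.6035, payoff=95.2565, prob=0.000306
UUUDDD: m=77.0057, payoff=65.8543, prob=0.001836
DDDUDD: m=29.4276, payoff=113.4324, prob=0.000051
UDDUDD: m=47.6035, payoff=95.2565, prob=0.000306
DUDUDD: m=47.6035, payoff=95.2565, prob=0.000306
UUDUDD: m=77.0057, payoff=65.8543, prob=0.001836
DDUUDD: m=47.6035, payoff=95.2565, prob=0.000306
UDUUDD: m=77.0057, payoff=65.8543, prob=0.001836
DUUUDD: m=77.0057, payoff=65.8543, prob=0.001836
UUUUDD: m=124.5680, payoff=18.2920, prob=0.011016
DDDDUD: m=29.4276, payoff=113.4324, prob=0.000051
UDDDUD: m=47.6035, payoff=95.2565, prob=0.000306
DUDDUD: m=47.6035, payoff=95.2565, prob=0.000306
UUDDUD: m=77.0057, payoff=65.8543, prob=0.001836
DDUDUD: m=47.6035, payoff=95.2565, prob=0.000306
UDUDUD: m=77.0057, payoff=65.8543, prob=0.001836
DUUDUD: m=77.0057, payoff=65.8543, prob=0.001836
UUUDUD: m=124.5680, payoff=18.2920, prob=0.011016
DDDUUD: m=47.6035, payoff=95.2565, prob=0.000306
UDDUUD: m=77.0057, payoff=65.8543, prob=0.001836
DUDUUD: m=77.0057, payoff=65.8543, prob=0.001836
UUDUUD: m=124.5680, payoff=18.2920, prob=0.011016
DDUUUD: m=77.0057, payoff=65.8543, prob=0.001836
UDUUUD: m=124.5680, payoff=18.2920, prob=0.011016
DUUUUD: m=124.5680, payoff=18.2920, prob=0.011016
UUUUUD: m=201.5070, payoff=0.0000, prob=0.066095
DDDDDU: m=26.7524, payoff=116.1076, prob=0.000051
UDDDDU: m=43.2759, payoff=99.5841, prob=0.000306
DUDDDU: m=43.2759, payoff=99.5841, prob=0.000306
UUDDDU: m=70.0051, payoff=72.8549, prob=0.001836
DDUDDU: m=43.2759, payoff=99.5841, prob=0.000306
UDUDDU: m=70.0051, payoff=72.8549, prob=0.001836
DUUDDU: m=70.0051, payoff=72.8549, prob=0.001836
UUUDDU: m=113.2436, payoff=29.6164, prob=0.011016
DDDUDU: m=43.2759, payoff=99.5841, prob=0.000306
UDDUDU: m=70.0051, payoff=72.8549, prob=0.001836
DUDUDU: m=70.0051, payoff=72.8549, prob=0.001836
UUDUDU: m=113.2436, payoff=29.6164, prob=0.011016
DDUUDU: m=70.0051, payoff=72.8549, prob=0.001836
UDUUDU: m=113.2436, payoff=29.6164, prob=0.011016
DUUUDU: m=113.2436, payoff=29.6164, prob=0.011016
UUUUDU: m=183.1882, payoff=0.0000, prob=0.066095
DDDDUU: m=39.3417, payoff=103.5183, prob=0.000306
UDDDUU: m=63.6410, payoff=79.2190, prob=0.001836
DUDDUU: m=63.6410, payoff=79.2190, prob=0.001836
UUDDUU: m=102.9487, payoff=39.9113, prob=0.011016
DDUDUU: m=63.6410, payoff=79.2190, prob=0.001836
UDUDUU: m=102.9487, payoff=39.9113, prob=0.011016
DUUDUU: m=102.9487, payoff=39.9113, prob=0.011016
UUUDUU: m=166.5347, payoff=0.0000, prob=0.066095
DDDUUU: m=57.8555, payoff=85.0045, prob=0.001836
UDDUUU: m=93.5898, payoff=49.2702, prob=0.011016
DUDUUU: m=93.5898, payoff=49.2702, prob=0.011016
UUDUUU: m=151.3952, payoff=0.0000, prob=0.066095
DDUUUU: m=85.0816, payoff=57.7784, prob=0.011016
UDUUUU: m=137.6320, payoff=5.2280, prob=0.066095
DUUUUU: m=125.1200, payoff=17.7400, prob=0.066095
UUUUUU: m=202.4000, payoff=0.0000, prob=0.396569
Price = Σ prob·payoff / R^6 = 9.956487 / 1.265319 = 7.8688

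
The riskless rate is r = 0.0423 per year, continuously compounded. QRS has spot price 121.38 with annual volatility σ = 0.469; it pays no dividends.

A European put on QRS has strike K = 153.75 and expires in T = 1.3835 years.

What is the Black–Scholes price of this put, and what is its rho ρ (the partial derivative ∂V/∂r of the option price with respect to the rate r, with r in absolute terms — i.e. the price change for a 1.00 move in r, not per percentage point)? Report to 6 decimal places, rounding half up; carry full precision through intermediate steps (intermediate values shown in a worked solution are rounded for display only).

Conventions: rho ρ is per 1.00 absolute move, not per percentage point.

price = 42.210483
ρ = -145.485420

σ√T = 0.469·√1.3835 = 0.551648
d₁ = (ln(S/K) + (r+σ²/2)T) / (σ√T) = (ln(121.38/153.75) + (0.0423+0.469²/2)·1.3835) / 0.551648 = (-0.236402 + 0.210680) / 0.551648 = -0.046627
d₂ = d₁ − σ√T = -0.046627 − 0.551648 = -0.598275
e^{−rT} = 0.943157
N(−d₁) = 0.518595,  N(−d₂) = 0.725172
Put price V = K·e^{−rT}·N(−d₂) − S·N(−d₁) = 105.157513 − 62.947030 = 42.210483
ρ = −K·T·e^{−rT}·N(−d₂) = -145.485420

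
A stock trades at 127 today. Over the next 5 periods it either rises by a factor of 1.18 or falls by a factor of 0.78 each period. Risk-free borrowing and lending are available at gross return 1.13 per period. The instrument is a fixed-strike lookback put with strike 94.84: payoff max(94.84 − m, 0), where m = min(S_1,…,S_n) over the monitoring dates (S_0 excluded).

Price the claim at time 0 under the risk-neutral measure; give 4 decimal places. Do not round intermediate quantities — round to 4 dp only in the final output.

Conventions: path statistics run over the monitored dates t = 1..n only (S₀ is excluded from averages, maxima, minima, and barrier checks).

price = 0.3107

No-arbitrage gives p* = (R−d)/(u−d) = 0.8750: enumerate every path, weight its payoff by its p*-probability, and discount by R^5.
Enumerate all 2^5 = 32 price paths (U = up ×1.18, D = down ×0.78); each path with k up-moves has probability p*^k·(1−p*)^(5−k).
DDDDD: m=36.6671, payoff=58.1729, prob=0.000031
UDDDD: m=55.4708, payoff=39.3692, prob=0.000214
DUDDD: m=55.4708, payoff=39.3692, prob=0.000214
UUDDD: m=83.9173, payoff=10.9227, prob=0.001495
DDUDD: m=55.4708, payoff=39.3692, prob=0.000214
UDUDD: m=83.9173, payoff=10.9227, prob=0.001495
DUUDD: m=83.9173, payoff=10.9227, prob=0.001495
UUUDD: m=126.9518, payoff=0.0000, prob=0.010468
DDDUD: m=55.4708, payoff=39.3692, prob=0.000214
UDDUD: m=83.9173, payoff=10.9227, prob=0.001495
DUDUD: m=83.9173, payoff=10.9227, prob=0.001495
UUDUD: m=126.9518, payoff=0.0000, prob=0.010468
DDUUD: m=77.2668, payoff=17.5732, prob=0.001495
UDUUD: m=116.8908, payoff=0.0000, prob=0.010468
DUUUD: m=99.0600, payoff=0.0000, prob=0.010468
UUUUD: m=149.8600, payoff=0.0000, prob=0.073273
DDDDU: m=47.0091, payoff=47.8309, prob=0.000214
UDDDU: m=71.1164, payoff=23.7236, prob=0.001495
DUDDU: m=71.1164, payoff=23.7236, prob=0.001495
UUDDU: m=107.5863, payoff=0.0000, prob=0.010468
DDUDU: m=71.1164, payoff=23.7236, prob=0.001495
UDUDU: m=107.5863, payoff=0.0000, prob=0.010468
DUUDU: m=99.0600, payoff=0.0000, prob=0.010468
UUUDU: m=149.8600, payoff=0.0000, prob=0.073273
DDDUU: m=60.2681, payoff=34.5719, prob=0.001495
UDDUU: m=91.1748, payoff=3.6652, prob=0.010468
DUDUU: m=91.1748, payoff=3.6652, prob=0.010468
UUDUU: m=137.9311, payoff=0.0000, prob=0.073273
DDUUU: m=77.2668, payoff=17.5732, prob=0.010468
UDUUU: m=116.8908, payoff=0.0000, prob=0.073273
DUUUU: m=99.0600, payoff=0.0000, prob=0.073273
UUUUU: m=149.8600, payoff=0.0000, prob=0.512909
Price = Σ prob·payoff / R^5 = 0.572381 / 1.842435 = 0.3107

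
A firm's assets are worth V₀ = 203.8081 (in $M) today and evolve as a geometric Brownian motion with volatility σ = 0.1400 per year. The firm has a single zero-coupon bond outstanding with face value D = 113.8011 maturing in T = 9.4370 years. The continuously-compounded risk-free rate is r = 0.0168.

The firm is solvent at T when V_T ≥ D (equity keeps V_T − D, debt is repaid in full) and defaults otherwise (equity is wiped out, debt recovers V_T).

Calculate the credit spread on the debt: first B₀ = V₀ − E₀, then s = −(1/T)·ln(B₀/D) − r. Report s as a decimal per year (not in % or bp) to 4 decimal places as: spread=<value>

spread=0.0011

Apply the equity-as-call identities (strike 113.8011, horizon 9.4370 years):
d₁ = [ln(V₀/D) + (r + σ²/2)T] / (σ√T)
   = [ln(203.8081/113.8011) + (0.0168 + 0.5·0.1400²)·9.4370] / (0.1400·√9.4370)
   = [0.582727 + 0.251024] / 0.430076 = 1.938614
d₂ = d₁ − σ√T = 1.938614 − 0.430076 = 1.508538
N(d₁) = 0.973726,  N(d₂) = 0.934292,  e^(−rT) = 0.853387
E₀ = V₀·N(d₁) − D·e^(−rT)·N(d₂)
   = 203.8081·0.973726 − 113.8011·0.853387·0.934292 = 107.718145
B₀ = V₀ − E₀ = 203.8081 − 107.718145 = 96.089955
spread = −(1/T)·ln(B₀/D) − r = −(1/9.4370)·ln(96.089955/113.8011) − 0.0168 = 0.00112597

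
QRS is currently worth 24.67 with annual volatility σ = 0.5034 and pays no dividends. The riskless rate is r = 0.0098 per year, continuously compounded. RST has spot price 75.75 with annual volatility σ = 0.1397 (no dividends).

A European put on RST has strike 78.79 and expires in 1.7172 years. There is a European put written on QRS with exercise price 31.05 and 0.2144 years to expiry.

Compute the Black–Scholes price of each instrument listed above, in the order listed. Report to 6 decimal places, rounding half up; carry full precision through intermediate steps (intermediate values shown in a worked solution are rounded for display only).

price(RST put K=78.79) = 6.492101
price(QRS put K=31.05) = 6.872475

[RST put K=78.79]
σ√T = 0.1397·√1.7172 = 0.183066
d₁ = (ln(S/K) + (r+σ²/2)T) / (σ√T) = (ln(75.75/78.79) + (0.0098+0.1397²/2)·1.7172) / 0.183066 = (-0.039348 + 0.033585) / 0.183066 = -0.031478
d₂ = d₁ − σ√T = -0.031478 − 0.183066 = -0.214544
e^{−rT} = 0.983312
N(−d₁) = 0.512556,  N(−d₂) = 0.584938
price = K·e^{−rT}·N(−d₂) − S·N(−d₁) = 45.318210 − 38.826108 = 6.492101
[QRS put K=31.05]
σ√T = 0.5034·√0.2144 = 0.233091
d₁ = (ln(S/K) + (r+σ²/2)T) / (σ√T) = (ln(24.67/31.05) + (0.0098+0.5034²/2)·0.2144) / 0.233091 = (-0.230011 + 0.029267) / 0.233091 = -0.861226
d₂ = d₁ − σ√T = -0.861226 − 0.233091 = -1.094317
e^{−rT} = 0.997901
N(−d₁) = 0.805443,  N(−d₂) = 0.863092
price = K·e^{−rT}·N(−d₂) − S·N(−d₁) = 26.742758 − 19.870283 = 6.872475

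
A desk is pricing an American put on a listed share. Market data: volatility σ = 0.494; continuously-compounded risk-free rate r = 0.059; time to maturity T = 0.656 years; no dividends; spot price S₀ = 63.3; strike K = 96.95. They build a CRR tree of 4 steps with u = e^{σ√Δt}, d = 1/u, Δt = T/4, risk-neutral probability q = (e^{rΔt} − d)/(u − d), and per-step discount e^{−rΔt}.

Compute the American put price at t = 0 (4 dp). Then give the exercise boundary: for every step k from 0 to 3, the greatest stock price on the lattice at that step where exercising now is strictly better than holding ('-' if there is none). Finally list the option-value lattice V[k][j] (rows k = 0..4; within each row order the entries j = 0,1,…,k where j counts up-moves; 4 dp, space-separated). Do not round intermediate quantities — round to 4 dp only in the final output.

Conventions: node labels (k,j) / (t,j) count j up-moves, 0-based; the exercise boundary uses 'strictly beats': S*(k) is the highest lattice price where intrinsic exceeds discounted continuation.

params: Δt=0.16400 u=1.22147 d=0.81869 q=0.47429 e^(-rΔt)=0.99037
t_4 payoffs: 68.5137 54.5234 33.6500 2.5072 0.0000
t_3: node(3,0) S=34.7341 payoff=62.2159 vs cont=61.2824 → 62.2159 [stop]  node(3,1) S=51.8228 payoff=45.1272 vs cont=44.1936 → 45.1272 [stop]  node(3,2) S=77.3190 payoff=19.6310 vs cont=18.6974 → 19.6310 [stop]  node(3,3) S=115.3591 payoff=0.0000 vs cont=1.3053 → 1.3053 [wait]  ⇒ S*(3)=77.3190
t_2: node(2,0) S=42.4266 payoff=54.5234 vs cont=53.5898 → 54.5234 [stop]  node(2,1) S=63.3000 payoff=33.6500 vs cont=32.7164 → 33.6500 [stop]  node(2,2) S=94.4428 payoff=2.5072 vs cont=10.8339 → 10.8339 [wait]  ⇒ S*(2)=63.3000
t_1: node(1,0) S=51.8228 payoff=45.1272 vs cont=44.1936 → 45.1272 [stop]  node(1,1) S=77.3190 payoff=19.6310 vs cont=22.6087 → 22.6087 [wait]  ⇒ S*(1)=51.8228
t_0: node(0,0) S=63.3000 payoff=33.6500 vs cont=34.1151 → 34.1151 [wait]  ⇒ S*(0)=-

price = 34.1151
boundary = - 51.8228 63.3000 77.3190
tree:
34.1151
45.1272 22.6087
54.5234 33.6500 10.8339
62.2159 45.1272 19.6310 1.3053
68.5137 54.5234 33.6500 2.5072 0.0000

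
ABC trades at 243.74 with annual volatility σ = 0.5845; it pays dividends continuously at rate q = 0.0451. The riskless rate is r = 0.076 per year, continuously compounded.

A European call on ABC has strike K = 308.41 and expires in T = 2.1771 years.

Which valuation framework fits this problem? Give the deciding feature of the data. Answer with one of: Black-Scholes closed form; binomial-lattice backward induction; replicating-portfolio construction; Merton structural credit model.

Key observation: with ABC following a GBM at constant σ and r, the European call struck at 308.41 prices in closed form — nothing here needs a stepwise model or a balance sheet.

framework: Black-Scholes closed form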